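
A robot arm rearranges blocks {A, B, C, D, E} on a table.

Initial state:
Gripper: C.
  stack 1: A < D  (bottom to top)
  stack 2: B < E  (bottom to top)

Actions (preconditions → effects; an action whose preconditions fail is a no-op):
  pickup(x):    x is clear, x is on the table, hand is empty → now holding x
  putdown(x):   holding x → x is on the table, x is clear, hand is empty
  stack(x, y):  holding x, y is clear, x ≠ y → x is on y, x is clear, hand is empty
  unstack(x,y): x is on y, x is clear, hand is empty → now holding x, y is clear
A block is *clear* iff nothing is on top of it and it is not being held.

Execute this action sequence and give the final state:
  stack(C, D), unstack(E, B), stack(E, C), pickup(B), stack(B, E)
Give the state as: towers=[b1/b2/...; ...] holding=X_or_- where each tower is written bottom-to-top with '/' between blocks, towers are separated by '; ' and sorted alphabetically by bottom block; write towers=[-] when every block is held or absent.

step 1 (stack(C, D)): towers=[A/D/C; B/E] holding=-
step 2 (unstack(E, B)): towers=[A/D/C; B] holding=E
step 3 (stack(E, C)): towers=[A/D/C/E; B] holding=-
step 4 (pickup(B)): towers=[A/D/C/E] holding=B
step 5 (stack(B, E)): towers=[A/D/C/E/B] holding=-

towers=[A/D/C/E/B] holding=-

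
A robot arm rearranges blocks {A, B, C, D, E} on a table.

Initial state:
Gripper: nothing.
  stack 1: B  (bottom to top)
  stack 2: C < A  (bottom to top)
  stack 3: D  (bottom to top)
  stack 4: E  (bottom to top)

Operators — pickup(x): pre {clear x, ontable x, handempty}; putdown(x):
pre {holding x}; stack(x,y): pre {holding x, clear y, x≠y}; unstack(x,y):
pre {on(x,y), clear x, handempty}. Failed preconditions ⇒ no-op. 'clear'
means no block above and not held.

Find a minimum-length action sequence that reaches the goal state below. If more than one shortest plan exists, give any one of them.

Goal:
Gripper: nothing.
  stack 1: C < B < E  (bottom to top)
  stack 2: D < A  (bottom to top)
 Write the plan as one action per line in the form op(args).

step 1 (unstack(A, C)): towers=[B; C; D; E] holding=A
step 2 (stack(A, D)): towers=[B; C; D/A; E] holding=-
step 3 (pickup(B)): towers=[C; D/A; E] holding=B
step 4 (stack(B, C)): towers=[C/B; D/A; E] holding=-
step 5 (pickup(E)): towers=[C/B; D/A] holding=E
step 6 (stack(E, B)): towers=[C/B/E; D/A] holding=-
goal check: towers=[C/B/E; D/A] holding=- — reached (length 6, optimal by BFS)

unstack(A, C)
stack(A, D)
pickup(B)
stack(B, C)
pickup(E)
stack(E, B)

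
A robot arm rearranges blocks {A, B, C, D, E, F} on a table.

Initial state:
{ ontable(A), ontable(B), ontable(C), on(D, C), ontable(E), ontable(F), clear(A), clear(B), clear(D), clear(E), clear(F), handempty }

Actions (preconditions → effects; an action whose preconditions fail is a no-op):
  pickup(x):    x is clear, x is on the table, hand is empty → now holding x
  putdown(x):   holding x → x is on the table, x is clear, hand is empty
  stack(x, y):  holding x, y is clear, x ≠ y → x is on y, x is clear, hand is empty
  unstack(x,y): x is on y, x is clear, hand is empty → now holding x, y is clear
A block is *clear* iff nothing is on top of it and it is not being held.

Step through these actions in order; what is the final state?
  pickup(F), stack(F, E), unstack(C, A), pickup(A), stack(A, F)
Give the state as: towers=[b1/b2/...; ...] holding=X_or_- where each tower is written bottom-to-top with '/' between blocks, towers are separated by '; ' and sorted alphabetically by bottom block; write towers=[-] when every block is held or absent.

towers=[B; C/D; E/F/A] holding=-

step 1 (pickup(F)): towers=[A; B; C/D; E] holding=F
step 2 (stack(F, E)): towers=[A; B; C/D; E/F] holding=-
step 3 (unstack(C, A)) [no-op]: towers=[A; B; C/D; E/F] holding=-
step 4 (pickup(A)): towers=[B; C/D; E/F] holding=A
step 5 (stack(A, F)): towers=[B; C/D; E/F/A] holding=-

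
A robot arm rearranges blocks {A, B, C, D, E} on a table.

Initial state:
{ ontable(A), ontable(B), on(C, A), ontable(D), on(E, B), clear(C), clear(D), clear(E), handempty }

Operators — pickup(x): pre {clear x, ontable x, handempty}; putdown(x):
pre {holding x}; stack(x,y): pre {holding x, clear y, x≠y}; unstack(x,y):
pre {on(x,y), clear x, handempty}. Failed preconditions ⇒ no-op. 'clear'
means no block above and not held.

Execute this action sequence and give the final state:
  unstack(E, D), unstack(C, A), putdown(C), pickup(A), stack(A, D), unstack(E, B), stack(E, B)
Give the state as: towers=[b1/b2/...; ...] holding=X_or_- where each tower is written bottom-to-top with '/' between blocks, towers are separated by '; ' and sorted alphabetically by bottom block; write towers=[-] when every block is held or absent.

step 1 (unstack(E, D)) [no-op]: towers=[A/C; B/E; D] holding=-
step 2 (unstack(C, A)): towers=[A; B/E; D] holding=C
step 3 (putdown(C)): towers=[A; B/E; C; D] holding=-
step 4 (pickup(A)): towers=[B/E; C; D] holding=A
step 5 (stack(A, D)): towers=[B/E; C; D/A] holding=-
step 6 (unstack(E, B)): towers=[B; C; D/A] holding=E
step 7 (stack(E, B)): towers=[B/E; C; D/A] holding=-

towers=[B/E; C; D/A] holding=-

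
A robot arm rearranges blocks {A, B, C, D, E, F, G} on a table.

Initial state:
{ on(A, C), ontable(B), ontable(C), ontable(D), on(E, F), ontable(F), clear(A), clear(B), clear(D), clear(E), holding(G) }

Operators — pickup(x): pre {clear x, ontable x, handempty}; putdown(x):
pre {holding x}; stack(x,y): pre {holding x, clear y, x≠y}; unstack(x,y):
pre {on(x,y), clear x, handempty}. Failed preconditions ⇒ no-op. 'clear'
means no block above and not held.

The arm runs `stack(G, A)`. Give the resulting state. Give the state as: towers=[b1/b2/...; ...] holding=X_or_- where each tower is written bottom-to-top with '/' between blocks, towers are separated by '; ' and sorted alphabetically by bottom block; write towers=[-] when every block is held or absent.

towers=[B; C/A/G; D; F/E] holding=-

before: towers=[B; C/A; D; F/E] holding=G
pre[stack(G, A)]: holding(G) ✓, clear(A) ✓, G≠A ✓
all met → apply stack(G, A)
after:  towers=[B; C/A/G; D; F/E] holding=-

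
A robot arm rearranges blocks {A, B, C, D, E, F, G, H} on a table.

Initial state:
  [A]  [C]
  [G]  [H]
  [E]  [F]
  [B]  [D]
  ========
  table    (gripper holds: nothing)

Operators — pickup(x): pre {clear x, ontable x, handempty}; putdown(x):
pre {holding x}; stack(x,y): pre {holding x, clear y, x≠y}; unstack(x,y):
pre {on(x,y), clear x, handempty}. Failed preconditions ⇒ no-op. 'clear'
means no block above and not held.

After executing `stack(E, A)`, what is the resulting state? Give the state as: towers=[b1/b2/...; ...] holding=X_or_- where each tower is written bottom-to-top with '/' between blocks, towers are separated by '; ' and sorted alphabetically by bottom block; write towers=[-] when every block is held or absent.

before: towers=[B/E/G/A; D/F/H/C] holding=-
pre[stack(E, A)]: holding(E) no, clear(A) yes, E≠A yes
holding(E) unmet → stack(E, A) is a no-op
after:  towers=[B/E/G/A; D/F/H/C] holding=-

towers=[B/E/G/A; D/F/H/C] holding=-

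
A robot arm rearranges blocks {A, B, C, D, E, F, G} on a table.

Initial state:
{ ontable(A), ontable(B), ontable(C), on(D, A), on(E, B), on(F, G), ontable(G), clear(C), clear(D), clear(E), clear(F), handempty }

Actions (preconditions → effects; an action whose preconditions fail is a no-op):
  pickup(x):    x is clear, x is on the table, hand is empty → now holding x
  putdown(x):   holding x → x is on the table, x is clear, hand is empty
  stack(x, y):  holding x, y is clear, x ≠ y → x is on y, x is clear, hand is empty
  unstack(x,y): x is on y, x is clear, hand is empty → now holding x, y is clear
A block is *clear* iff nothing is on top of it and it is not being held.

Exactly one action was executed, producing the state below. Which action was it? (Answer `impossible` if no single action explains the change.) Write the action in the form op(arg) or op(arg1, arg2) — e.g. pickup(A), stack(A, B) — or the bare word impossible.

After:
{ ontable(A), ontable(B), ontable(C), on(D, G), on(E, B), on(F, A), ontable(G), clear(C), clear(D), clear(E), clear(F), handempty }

target: towers=[A/F; B/E; C; G/D] holding=-
     unstack(F, G) → towers=[A/D; B/E; C; G] holding=F
     unstack(D, A) → towers=[A; B/E; C; G/F] holding=D
     unstack(E, B) → towers=[A/D; B; C; G/F] holding=E
         pickup(C) → towers=[A/D; B/E; G/F] holding=C
none of the 4 applicable actions match → impossible

impossible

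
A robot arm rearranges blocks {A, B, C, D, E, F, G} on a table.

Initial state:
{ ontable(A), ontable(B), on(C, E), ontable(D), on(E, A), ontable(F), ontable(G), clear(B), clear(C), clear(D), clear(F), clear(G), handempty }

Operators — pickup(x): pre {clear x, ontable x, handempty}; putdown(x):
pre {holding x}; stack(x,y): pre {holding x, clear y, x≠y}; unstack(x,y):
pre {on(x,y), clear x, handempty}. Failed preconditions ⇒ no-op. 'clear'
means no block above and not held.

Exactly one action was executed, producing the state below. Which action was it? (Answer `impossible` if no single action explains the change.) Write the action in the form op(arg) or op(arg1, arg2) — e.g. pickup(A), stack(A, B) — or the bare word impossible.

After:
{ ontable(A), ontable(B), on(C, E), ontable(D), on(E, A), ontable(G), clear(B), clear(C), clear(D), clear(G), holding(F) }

target: towers=[A/E/C; B; D; G] holding=F
         pickup(B) → towers=[A/E/C; D; F; G] holding=B
         pickup(F) → towers=[A/E/C; B; D; G] holding=F  ← match
         pickup(G) → towers=[A/E/C; B; D; F] holding=G
         pickup(D) → towers=[A/E/C; B; F; G] holding=D
     unstack(C, E) → towers=[A/E; B; D; F; G] holding=C

pickup(F)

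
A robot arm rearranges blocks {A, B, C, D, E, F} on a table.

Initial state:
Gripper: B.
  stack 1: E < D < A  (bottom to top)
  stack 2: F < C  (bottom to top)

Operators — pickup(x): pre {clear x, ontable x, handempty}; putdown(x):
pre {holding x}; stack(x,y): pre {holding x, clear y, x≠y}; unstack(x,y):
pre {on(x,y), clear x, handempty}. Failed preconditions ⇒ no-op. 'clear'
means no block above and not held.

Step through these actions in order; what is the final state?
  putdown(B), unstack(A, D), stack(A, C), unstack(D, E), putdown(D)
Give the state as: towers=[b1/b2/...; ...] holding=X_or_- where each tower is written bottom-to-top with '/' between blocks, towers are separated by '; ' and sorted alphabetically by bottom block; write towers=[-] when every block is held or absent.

step 1 (putdown(B)): towers=[B; E/D/A; F/C] holding=-
step 2 (unstack(A, D)): towers=[B; E/D; F/C] holding=A
step 3 (stack(A, C)): towers=[B; E/D; F/C/A] holding=-
step 4 (unstack(D, E)): towers=[B; E; F/C/A] holding=D
step 5 (putdown(D)): towers=[B; D; E; F/C/A] holding=-

towers=[B; D; E; F/C/A] holding=-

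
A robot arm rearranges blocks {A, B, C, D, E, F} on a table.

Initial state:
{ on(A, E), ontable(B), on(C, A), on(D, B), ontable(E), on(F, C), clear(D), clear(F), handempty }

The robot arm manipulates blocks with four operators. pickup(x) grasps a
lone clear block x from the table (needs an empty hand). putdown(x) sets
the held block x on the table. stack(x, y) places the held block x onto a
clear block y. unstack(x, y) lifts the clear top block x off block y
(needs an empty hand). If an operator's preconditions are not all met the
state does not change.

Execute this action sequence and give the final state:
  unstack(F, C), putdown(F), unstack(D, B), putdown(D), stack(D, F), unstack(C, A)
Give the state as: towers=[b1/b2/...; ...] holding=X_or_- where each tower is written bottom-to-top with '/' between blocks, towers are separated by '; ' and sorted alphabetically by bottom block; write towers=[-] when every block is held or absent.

step 1 (unstack(F, C)): towers=[B/D; E/A/C] holding=F
step 2 (putdown(F)): towers=[B/D; E/A/C; F] holding=-
step 3 (unstack(D, B)): towers=[B; E/A/C; F] holding=D
step 4 (putdown(D)): towers=[B; D; E/A/C; F] holding=-
step 5 (stack(D, F)) [no-op]: towers=[B; D; E/A/C; F] holding=-
step 6 (unstack(C, A)): towers=[B; D; E/A; F] holding=C

towers=[B; D; E/A; F] holding=C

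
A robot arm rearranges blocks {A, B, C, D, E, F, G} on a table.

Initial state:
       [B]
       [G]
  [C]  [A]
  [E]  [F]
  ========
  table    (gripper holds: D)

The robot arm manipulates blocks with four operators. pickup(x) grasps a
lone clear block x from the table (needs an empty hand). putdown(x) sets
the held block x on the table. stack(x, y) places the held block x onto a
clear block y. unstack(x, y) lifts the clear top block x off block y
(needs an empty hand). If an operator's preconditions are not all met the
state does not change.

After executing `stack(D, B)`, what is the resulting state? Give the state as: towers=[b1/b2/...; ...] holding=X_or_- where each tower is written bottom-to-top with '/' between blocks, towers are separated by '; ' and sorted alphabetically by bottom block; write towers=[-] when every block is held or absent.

before: towers=[E/C; F/A/G/B] holding=D
pre[stack(D, B)]: holding(D) ✓, clear(B) ✓, D≠B ✓
all met → apply stack(D, B)
after:  towers=[E/C; F/A/G/B/D] holding=-

towers=[E/C; F/A/G/B/D] holding=-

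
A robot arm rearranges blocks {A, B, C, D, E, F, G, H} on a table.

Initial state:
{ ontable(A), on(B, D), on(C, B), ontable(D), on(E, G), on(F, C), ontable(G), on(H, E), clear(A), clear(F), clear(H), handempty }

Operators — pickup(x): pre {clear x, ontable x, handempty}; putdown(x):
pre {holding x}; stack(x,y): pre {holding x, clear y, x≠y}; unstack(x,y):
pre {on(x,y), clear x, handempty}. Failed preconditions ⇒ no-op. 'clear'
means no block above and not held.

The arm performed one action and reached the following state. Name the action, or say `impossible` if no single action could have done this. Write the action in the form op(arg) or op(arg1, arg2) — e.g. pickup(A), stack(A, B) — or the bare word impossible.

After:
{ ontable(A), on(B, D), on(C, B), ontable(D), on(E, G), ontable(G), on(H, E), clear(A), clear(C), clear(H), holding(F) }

unstack(F, C)

target: towers=[A; D/B/C; G/E/H] holding=F
         pickup(A) → towers=[D/B/C/F; G/E/H] holding=A
     unstack(H, E) → towers=[A; D/B/C/F; G/E] holding=H
     unstack(F, C) → towers=[A; D/B/C; G/E/H] holding=F  ← match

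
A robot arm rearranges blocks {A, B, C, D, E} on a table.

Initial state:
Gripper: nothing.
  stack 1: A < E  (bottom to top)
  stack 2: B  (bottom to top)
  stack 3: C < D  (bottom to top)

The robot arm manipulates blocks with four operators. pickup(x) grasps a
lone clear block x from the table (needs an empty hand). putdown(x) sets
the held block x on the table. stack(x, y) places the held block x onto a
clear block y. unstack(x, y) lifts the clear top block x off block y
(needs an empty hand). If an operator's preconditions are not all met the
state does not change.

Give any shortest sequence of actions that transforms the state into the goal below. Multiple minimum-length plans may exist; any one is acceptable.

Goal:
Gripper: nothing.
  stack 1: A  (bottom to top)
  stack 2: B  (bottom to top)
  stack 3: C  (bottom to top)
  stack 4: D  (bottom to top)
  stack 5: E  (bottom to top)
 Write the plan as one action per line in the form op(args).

step 1 (unstack(D, C)): towers=[A/E; B; C] holding=D
step 2 (putdown(D)): towers=[A/E; B; C; D] holding=-
step 3 (unstack(E, A)): towers=[A; B; C; D] holding=E
step 4 (putdown(E)): towers=[A; B; C; D; E] holding=-
goal check: towers=[A; B; C; D; E] holding=- — reached (length 4, optimal by BFS)

unstack(D, C)
putdown(D)
unstack(E, A)
putdown(E)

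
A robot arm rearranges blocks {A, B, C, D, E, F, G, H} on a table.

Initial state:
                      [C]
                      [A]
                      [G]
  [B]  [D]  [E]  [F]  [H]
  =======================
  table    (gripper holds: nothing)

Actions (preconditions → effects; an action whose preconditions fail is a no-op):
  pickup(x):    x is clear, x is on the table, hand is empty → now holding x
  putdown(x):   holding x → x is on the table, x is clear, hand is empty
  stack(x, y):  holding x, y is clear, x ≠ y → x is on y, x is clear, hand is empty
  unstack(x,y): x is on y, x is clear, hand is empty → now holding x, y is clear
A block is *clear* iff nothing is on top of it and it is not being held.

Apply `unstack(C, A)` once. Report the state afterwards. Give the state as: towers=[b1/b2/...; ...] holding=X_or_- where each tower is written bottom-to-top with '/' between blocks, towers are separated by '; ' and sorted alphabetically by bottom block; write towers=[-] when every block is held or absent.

before: towers=[B; D; E; F; H/G/A/C] holding=-
pre[unstack(C, A)]: on(C,A) ✓, clear(C) ✓, handempty ✓
all met → apply unstack(C, A)
after:  towers=[B; D; E; F; H/G/A] holding=C

towers=[B; D; E; F; H/G/A] holding=C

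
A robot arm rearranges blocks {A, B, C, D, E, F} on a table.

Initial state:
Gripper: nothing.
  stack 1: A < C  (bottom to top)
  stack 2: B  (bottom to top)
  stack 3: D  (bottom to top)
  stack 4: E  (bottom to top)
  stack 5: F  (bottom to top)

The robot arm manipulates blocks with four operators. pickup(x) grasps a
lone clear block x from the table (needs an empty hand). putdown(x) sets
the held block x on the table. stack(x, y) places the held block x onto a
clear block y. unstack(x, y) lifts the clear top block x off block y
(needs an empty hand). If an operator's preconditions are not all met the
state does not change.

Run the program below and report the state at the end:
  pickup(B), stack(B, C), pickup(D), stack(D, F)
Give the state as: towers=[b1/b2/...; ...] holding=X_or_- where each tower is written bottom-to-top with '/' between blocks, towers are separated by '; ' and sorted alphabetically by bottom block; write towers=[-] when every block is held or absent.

step 1 (pickup(B)): towers=[A/C; D; E; F] holding=B
step 2 (stack(B, C)): towers=[A/C/B; D; E; F] holding=-
step 3 (pickup(D)): towers=[A/C/B; E; F] holding=D
step 4 (stack(D, F)): towers=[A/C/B; E; F/D] holding=-

towers=[A/C/B; E; F/D] holding=-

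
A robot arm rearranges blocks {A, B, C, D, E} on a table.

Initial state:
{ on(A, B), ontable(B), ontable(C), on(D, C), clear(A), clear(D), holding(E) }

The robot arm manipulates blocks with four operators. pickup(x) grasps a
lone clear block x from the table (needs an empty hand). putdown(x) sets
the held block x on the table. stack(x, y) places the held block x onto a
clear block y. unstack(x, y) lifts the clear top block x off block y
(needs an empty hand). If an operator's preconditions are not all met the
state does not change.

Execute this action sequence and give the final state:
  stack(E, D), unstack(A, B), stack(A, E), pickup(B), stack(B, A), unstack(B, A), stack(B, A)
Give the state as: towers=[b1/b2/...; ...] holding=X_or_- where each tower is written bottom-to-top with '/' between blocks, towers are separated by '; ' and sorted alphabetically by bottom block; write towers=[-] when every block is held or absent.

step 1 (stack(E, D)): towers=[B/A; C/D/E] holding=-
step 2 (unstack(A, B)): towers=[B; C/D/E] holding=A
step 3 (stack(A, E)): towers=[B; C/D/E/A] holding=-
step 4 (pickup(B)): towers=[C/D/E/A] holding=B
step 5 (stack(B, A)): towers=[C/D/E/A/B] holding=-
step 6 (unstack(B, A)): towers=[C/D/E/A] holding=B
step 7 (stack(B, A)): towers=[C/D/E/A/B] holding=-

towers=[C/D/E/A/B] holding=-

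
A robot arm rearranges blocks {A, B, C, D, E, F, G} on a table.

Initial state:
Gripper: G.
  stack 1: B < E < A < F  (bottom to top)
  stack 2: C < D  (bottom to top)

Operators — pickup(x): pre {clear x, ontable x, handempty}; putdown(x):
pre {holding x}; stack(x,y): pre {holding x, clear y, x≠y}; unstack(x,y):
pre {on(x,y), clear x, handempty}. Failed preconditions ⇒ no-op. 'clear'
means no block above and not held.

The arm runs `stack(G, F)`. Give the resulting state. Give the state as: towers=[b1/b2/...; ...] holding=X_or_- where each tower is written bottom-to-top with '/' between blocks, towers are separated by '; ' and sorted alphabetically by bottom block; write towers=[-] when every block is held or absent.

before: towers=[B/E/A/F; C/D] holding=G
pre[stack(G, F)]: holding(G) yes, clear(F) yes, G≠F yes
all met → apply stack(G, F)
after:  towers=[B/E/A/F/G; C/D] holding=-

towers=[B/E/A/F/G; C/D] holding=-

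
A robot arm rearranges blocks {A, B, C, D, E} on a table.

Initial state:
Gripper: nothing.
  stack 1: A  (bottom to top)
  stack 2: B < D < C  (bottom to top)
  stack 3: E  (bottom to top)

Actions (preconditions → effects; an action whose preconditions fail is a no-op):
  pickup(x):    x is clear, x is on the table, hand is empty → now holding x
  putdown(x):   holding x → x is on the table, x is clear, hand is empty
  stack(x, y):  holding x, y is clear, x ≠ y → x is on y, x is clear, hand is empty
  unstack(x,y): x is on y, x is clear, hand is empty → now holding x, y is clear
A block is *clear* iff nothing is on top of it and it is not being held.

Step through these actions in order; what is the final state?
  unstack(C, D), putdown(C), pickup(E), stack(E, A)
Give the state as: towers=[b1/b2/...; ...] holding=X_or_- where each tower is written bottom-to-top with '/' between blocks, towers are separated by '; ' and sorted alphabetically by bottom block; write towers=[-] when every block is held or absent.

towers=[A/E; B/D; C] holding=-

step 1 (unstack(C, D)): towers=[A; B/D; E] holding=C
step 2 (putdown(C)): towers=[A; B/D; C; E] holding=-
step 3 (pickup(E)): towers=[A; B/D; C] holding=E
step 4 (stack(E, A)): towers=[A/E; B/D; C] holding=-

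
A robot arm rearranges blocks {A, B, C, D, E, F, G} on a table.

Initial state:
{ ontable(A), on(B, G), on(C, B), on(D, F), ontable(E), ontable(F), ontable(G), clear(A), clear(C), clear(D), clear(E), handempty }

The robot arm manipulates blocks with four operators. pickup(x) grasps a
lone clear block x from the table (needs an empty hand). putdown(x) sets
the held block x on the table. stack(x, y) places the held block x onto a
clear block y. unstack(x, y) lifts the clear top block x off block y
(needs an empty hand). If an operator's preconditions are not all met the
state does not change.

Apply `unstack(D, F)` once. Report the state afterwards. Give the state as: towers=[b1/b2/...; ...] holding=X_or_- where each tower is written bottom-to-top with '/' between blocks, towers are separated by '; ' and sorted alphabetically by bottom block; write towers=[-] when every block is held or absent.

towers=[A; E; F; G/B/C] holding=D

before: towers=[A; E; F/D; G/B/C] holding=-
pre[unstack(D, F)]: on(D,F) yes, clear(D) yes, handempty yes
all met → apply unstack(D, F)
after:  towers=[A; E; F; G/B/C] holding=D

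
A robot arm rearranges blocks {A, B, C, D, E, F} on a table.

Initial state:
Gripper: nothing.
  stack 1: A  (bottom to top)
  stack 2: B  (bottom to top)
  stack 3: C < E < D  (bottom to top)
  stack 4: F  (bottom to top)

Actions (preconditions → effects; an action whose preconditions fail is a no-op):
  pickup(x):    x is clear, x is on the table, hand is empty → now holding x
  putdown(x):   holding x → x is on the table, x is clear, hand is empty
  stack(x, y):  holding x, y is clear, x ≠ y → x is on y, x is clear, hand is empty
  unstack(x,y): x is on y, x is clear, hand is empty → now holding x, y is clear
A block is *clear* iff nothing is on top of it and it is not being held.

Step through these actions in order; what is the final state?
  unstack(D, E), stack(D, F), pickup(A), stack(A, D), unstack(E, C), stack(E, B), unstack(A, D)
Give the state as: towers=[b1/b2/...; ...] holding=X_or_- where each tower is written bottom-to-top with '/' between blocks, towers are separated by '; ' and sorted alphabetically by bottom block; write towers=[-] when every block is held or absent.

step 1 (unstack(D, E)): towers=[A; B; C/E; F] holding=D
step 2 (stack(D, F)): towers=[A; B; C/E; F/D] holding=-
step 3 (pickup(A)): towers=[B; C/E; F/D] holding=A
step 4 (stack(A, D)): towers=[B; C/E; F/D/A] holding=-
step 5 (unstack(E, C)): towers=[B; C; F/D/A] holding=E
step 6 (stack(E, B)): towers=[B/E; C; F/D/A] holding=-
step 7 (unstack(A, D)): towers=[B/E; C; F/D] holding=A

towers=[B/E; C; F/D] holding=A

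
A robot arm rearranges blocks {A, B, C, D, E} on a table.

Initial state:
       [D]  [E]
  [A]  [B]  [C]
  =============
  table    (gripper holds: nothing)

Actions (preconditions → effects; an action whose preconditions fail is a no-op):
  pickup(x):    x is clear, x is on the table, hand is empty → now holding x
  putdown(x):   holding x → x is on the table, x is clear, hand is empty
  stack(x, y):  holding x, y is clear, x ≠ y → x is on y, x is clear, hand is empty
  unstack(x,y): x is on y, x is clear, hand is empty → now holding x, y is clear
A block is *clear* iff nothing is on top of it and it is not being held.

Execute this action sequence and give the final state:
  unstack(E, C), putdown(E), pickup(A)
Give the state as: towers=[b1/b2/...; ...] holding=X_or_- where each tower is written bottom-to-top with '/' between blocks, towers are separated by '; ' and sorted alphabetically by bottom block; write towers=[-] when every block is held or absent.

step 1 (unstack(E, C)): towers=[A; B/D; C] holding=E
step 2 (putdown(E)): towers=[A; B/D; C; E] holding=-
step 3 (pickup(A)): towers=[B/D; C; E] holding=A

towers=[B/D; C; E] holding=A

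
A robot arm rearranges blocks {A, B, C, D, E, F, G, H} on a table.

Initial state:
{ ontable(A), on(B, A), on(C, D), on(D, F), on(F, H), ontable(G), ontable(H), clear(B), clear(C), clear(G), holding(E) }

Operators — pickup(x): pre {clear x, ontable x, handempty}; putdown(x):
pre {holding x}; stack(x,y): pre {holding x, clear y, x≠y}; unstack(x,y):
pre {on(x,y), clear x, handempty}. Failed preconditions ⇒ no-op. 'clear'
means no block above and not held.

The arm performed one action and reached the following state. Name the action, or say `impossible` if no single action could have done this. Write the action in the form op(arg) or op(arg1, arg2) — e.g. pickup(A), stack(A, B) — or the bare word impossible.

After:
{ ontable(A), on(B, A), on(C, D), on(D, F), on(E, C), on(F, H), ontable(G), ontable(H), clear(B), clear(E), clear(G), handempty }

stack(E, C)

target: towers=[A/B; G; H/F/D/C/E] holding=-
        putdown(E) → towers=[A/B; E; G; H/F/D/C] holding=-
       stack(E, G) → towers=[A/B; G/E; H/F/D/C] holding=-
       stack(E, B) → towers=[A/B/E; G; H/F/D/C] holding=-
       stack(E, C) → towers=[A/B; G; H/F/D/C/E] holding=-  ← match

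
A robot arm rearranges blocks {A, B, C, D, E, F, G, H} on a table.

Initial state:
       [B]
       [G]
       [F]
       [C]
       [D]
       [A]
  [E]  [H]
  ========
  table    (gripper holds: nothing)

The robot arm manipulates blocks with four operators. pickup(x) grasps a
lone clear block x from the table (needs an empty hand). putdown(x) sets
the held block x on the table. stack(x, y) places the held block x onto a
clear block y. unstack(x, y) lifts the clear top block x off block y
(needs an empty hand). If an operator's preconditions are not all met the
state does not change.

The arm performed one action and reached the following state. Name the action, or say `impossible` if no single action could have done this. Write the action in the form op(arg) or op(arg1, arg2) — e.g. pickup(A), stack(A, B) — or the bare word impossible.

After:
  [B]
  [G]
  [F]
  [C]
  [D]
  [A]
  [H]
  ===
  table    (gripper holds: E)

target: towers=[H/A/D/C/F/G/B] holding=E
         pickup(E) → towers=[H/A/D/C/F/G/B] holding=E  ← match
     unstack(B, G) → towers=[E; H/A/D/C/F/G] holding=B

pickup(E)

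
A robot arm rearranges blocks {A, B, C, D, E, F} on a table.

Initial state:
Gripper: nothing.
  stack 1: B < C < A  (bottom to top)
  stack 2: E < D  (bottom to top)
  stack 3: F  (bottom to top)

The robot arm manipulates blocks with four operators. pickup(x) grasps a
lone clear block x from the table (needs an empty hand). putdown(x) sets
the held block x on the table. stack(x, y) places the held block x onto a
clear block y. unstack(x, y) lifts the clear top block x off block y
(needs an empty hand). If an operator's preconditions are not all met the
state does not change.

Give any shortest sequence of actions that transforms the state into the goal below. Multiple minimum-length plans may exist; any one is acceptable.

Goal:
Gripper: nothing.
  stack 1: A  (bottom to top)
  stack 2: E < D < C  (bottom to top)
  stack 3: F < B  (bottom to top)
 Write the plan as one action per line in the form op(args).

unstack(A, C)
putdown(A)
unstack(C, B)
stack(C, D)
pickup(B)
stack(B, F)

step 1 (unstack(A, C)): towers=[B/C; E/D; F] holding=A
step 2 (putdown(A)): towers=[A; B/C; E/D; F] holding=-
step 3 (unstack(C, B)): towers=[A; B; E/D; F] holding=C
step 4 (stack(C, D)): towers=[A; B; E/D/C; F] holding=-
step 5 (pickup(B)): towers=[A; E/D/C; F] holding=B
step 6 (stack(B, F)): towers=[A; E/D/C; F/B] holding=-
goal check: towers=[A; E/D/C; F/B] holding=- — reached (length 6, optimal by BFS)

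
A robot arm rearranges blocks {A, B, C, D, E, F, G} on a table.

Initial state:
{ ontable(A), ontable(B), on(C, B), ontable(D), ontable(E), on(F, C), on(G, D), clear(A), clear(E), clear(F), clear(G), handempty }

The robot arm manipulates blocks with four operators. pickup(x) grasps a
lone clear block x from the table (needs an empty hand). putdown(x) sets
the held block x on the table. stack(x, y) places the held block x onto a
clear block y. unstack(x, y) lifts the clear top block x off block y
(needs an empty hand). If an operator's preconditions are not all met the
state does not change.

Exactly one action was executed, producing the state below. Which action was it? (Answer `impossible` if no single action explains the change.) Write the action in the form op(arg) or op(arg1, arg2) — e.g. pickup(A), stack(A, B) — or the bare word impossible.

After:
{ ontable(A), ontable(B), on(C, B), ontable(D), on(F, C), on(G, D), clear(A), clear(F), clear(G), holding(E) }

target: towers=[A; B/C/F; D/G] holding=E
     unstack(F, C) → towers=[A; B/C; D/G; E] holding=F
     unstack(G, D) → towers=[A; B/C/F; D; E] holding=G
         pickup(A) → towers=[B/C/F; D/G; E] holding=A
         pickup(E) → towers=[A; B/C/F; D/G] holding=E  ← match

pickup(E)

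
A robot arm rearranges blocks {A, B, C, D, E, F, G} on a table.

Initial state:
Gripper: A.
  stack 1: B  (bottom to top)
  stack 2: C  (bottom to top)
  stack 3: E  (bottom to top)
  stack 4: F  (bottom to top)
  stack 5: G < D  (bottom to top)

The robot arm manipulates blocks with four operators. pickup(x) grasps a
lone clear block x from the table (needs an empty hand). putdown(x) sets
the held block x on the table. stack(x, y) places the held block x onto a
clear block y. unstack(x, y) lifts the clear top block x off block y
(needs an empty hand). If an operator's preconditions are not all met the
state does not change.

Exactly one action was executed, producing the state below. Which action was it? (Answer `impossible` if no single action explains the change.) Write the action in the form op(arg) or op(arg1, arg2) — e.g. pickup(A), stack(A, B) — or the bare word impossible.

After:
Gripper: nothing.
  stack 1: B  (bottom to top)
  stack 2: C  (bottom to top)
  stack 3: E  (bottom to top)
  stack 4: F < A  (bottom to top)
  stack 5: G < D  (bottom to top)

stack(A, F)

target: towers=[B; C; E; F/A; G/D] holding=-
        putdown(A) → towers=[A; B; C; E; F; G/D] holding=-
       stack(A, B) → towers=[B/A; C; E; F; G/D] holding=-
       stack(A, F) → towers=[B; C; E; F/A; G/D] holding=-  ← match
       stack(A, D) → towers=[B; C; E; F; G/D/A] holding=-
       stack(A, E) → towers=[B; C; E/A; F; G/D] holding=-
       stack(A, C) → towers=[B; C/A; E; F; G/D] holding=-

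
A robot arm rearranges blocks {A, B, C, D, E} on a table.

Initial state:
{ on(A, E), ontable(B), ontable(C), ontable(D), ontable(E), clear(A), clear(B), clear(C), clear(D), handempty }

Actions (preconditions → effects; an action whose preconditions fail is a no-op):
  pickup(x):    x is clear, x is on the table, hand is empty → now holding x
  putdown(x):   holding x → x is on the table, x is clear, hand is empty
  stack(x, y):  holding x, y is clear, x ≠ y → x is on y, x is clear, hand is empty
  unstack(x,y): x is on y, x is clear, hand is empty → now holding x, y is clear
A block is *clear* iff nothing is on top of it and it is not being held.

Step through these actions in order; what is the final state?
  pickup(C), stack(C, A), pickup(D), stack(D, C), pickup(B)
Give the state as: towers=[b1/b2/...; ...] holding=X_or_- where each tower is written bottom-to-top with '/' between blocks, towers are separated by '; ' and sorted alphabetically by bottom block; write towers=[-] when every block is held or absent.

step 1 (pickup(C)): towers=[B; D; E/A] holding=C
step 2 (stack(C, A)): towers=[B; D; E/A/C] holding=-
step 3 (pickup(D)): towers=[B; E/A/C] holding=D
step 4 (stack(D, C)): towers=[B; E/A/C/D] holding=-
step 5 (pickup(B)): towers=[E/A/C/D] holding=B

towers=[E/A/C/D] holding=B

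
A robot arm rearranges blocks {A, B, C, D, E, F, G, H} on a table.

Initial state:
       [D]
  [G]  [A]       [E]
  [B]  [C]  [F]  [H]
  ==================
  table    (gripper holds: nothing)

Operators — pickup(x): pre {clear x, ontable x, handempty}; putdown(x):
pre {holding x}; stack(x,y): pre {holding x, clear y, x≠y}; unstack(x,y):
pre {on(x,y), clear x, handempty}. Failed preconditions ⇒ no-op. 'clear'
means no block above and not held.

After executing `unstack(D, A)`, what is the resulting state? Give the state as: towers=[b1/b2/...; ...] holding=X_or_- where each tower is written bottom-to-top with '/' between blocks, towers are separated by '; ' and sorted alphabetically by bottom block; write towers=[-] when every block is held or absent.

before: towers=[B/G; C/A/D; F; H/E] holding=-
pre[unstack(D, A)]: on(D,A) yes, clear(D) yes, handempty yes
all met → apply unstack(D, A)
after:  towers=[B/G; C/A; F; H/E] holding=D

towers=[B/G; C/A; F; H/E] holding=D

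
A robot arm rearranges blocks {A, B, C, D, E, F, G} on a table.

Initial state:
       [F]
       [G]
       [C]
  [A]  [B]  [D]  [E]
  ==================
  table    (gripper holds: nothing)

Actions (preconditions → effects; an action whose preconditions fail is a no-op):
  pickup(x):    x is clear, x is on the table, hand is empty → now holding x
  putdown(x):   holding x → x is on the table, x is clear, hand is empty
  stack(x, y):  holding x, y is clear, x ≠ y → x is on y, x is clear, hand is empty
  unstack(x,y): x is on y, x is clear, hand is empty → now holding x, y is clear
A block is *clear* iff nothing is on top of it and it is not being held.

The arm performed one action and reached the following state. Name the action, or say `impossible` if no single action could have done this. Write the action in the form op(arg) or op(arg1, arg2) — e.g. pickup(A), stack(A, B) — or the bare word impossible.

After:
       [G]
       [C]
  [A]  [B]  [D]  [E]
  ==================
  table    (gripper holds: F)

target: towers=[A; B/C/G; D; E] holding=F
     unstack(F, G) → towers=[A; B/C/G; D; E] holding=F  ← match
         pickup(D) → towers=[A; B/C/G/F; E] holding=D
         pickup(A) → towers=[B/C/G/F; D; E] holding=A
         pickup(E) → towers=[A; B/C/G/F; D] holding=E

unstack(F, G)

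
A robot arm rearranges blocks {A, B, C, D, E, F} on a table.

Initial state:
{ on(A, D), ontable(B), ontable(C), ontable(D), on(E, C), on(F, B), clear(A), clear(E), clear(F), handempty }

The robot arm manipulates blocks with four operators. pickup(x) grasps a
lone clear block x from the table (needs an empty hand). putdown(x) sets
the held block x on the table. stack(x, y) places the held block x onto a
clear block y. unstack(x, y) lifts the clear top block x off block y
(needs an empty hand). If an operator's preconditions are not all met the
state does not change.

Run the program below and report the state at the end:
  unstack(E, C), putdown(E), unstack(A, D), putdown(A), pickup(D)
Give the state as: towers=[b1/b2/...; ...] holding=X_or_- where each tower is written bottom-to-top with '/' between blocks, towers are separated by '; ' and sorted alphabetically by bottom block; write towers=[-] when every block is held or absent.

towers=[A; B/F; C; E] holding=D

step 1 (unstack(E, C)): towers=[B/F; C; D/A] holding=E
step 2 (putdown(E)): towers=[B/F; C; D/A; E] holding=-
step 3 (unstack(A, D)): towers=[B/F; C; D; E] holding=A
step 4 (putdown(A)): towers=[A; B/F; C; D; E] holding=-
step 5 (pickup(D)): towers=[A; B/F; C; E] holding=D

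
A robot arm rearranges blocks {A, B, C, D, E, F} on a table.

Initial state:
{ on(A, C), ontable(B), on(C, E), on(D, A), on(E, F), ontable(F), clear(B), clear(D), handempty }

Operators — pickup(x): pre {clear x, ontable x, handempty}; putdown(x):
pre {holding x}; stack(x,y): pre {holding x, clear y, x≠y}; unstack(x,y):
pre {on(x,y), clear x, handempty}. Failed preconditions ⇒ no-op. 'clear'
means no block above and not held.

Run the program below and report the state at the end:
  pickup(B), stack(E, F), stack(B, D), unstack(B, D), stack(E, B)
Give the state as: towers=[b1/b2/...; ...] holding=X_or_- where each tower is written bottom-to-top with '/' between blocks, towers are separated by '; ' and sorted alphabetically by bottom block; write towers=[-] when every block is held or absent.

towers=[F/E/C/A/D] holding=B

step 1 (pickup(B)): towers=[F/E/C/A/D] holding=B
step 2 (stack(E, F)) [no-op]: towers=[F/E/C/A/D] holding=B
step 3 (stack(B, D)): towers=[F/E/C/A/D/B] holding=-
step 4 (unstack(B, D)): towers=[F/E/C/A/D] holding=B
step 5 (stack(E, B)) [no-op]: towers=[F/E/C/A/D] holding=B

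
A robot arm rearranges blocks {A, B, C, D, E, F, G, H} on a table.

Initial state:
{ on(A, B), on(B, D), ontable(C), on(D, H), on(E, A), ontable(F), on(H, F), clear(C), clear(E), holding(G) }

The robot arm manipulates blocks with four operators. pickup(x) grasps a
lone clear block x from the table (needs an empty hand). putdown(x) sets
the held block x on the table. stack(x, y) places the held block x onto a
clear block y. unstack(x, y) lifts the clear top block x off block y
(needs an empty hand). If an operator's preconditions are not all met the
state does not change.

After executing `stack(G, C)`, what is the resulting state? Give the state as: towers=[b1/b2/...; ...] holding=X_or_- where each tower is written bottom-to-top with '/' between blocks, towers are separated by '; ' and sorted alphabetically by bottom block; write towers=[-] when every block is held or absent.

towers=[C/G; F/H/D/B/A/E] holding=-

before: towers=[C; F/H/D/B/A/E] holding=G
pre[stack(G, C)]: holding(G) ✓, clear(C) ✓, G≠C ✓
all met → apply stack(G, C)
after:  towers=[C/G; F/H/D/B/A/E] holding=-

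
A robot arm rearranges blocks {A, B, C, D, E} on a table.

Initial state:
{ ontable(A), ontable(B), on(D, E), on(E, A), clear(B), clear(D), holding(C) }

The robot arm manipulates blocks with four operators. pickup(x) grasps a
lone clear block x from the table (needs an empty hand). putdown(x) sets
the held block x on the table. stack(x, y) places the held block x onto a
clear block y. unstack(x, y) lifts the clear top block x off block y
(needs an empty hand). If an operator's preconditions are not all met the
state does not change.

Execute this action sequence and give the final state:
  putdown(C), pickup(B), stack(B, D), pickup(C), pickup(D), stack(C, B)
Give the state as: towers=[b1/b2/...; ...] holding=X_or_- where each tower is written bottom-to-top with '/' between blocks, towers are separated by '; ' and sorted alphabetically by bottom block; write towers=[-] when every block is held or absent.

towers=[A/E/D/B/C] holding=-

step 1 (putdown(C)): towers=[A/E/D; B; C] holding=-
step 2 (pickup(B)): towers=[A/E/D; C] holding=B
step 3 (stack(B, D)): towers=[A/E/D/B; C] holding=-
step 4 (pickup(C)): towers=[A/E/D/B] holding=C
step 5 (pickup(D)) [no-op]: towers=[A/E/D/B] holding=C
step 6 (stack(C, B)): towers=[A/E/D/B/C] holding=-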